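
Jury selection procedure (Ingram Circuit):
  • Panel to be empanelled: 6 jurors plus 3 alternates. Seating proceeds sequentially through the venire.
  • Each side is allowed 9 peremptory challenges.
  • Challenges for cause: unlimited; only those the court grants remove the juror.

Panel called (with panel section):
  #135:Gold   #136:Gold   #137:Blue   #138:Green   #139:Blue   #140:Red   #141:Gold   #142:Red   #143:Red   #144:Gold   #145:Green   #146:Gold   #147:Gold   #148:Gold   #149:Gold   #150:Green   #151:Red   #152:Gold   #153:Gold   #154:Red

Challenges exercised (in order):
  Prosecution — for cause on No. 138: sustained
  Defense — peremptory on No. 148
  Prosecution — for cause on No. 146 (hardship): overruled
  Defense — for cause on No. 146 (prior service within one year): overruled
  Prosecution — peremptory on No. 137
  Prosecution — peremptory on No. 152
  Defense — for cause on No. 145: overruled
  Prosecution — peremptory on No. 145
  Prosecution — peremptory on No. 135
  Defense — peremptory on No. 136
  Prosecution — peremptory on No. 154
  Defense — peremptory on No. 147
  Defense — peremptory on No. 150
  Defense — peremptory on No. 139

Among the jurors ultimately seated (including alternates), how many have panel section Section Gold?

Removed: #135, #136, #137, #138, #139, #145, #147, #148, #150, #152, #154.
Seated (9 incl. alternates): #140, #141, #142, #143, #144, #146, #149, #151, #153.
Of those, in Section Gold: #141, #144, #146, #149, #153 → 5.

5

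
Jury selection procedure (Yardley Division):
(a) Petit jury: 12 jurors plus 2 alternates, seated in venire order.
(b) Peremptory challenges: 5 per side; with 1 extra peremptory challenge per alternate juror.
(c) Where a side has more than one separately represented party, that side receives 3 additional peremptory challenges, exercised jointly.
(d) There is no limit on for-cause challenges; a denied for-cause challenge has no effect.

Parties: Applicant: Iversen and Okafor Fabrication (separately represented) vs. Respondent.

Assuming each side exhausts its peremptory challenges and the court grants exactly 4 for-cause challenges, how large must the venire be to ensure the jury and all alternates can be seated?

Seats to fill: 12 + 2 alternates = 14.
Peremptories — Applicant: 5 + 1×2 + 3 = 10; Respondent: 5 + 1×2 = 7; total 17.
For-cause removals: 4.
Minimum venire: 14 + 17 + 4 = 35.

35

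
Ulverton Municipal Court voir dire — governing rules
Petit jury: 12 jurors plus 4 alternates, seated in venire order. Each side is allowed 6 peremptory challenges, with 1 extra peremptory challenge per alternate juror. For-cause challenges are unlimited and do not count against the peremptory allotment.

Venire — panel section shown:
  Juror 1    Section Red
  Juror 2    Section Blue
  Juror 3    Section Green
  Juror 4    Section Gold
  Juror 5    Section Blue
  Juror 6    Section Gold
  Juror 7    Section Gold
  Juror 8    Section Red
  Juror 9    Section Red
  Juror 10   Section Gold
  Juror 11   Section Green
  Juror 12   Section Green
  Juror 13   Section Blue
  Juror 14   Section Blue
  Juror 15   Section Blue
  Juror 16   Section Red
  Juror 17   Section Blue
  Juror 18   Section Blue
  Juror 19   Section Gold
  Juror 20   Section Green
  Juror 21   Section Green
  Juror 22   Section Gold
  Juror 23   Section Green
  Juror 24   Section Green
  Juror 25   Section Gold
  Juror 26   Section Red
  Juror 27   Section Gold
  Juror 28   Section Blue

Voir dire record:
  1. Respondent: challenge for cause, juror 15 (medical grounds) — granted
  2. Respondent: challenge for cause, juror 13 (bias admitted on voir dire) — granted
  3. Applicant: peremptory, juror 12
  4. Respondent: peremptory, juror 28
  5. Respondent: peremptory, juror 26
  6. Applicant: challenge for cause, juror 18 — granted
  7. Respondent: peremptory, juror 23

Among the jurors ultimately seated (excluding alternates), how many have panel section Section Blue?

3

Removed: #12, #13, #15, #18, #23, #26, #28.
Seated jurors 1–12: #1, #2, #3, #4, #5, #6, #7, #8, #9, #10, #11, #14 (alternates #16, #17, #19, #20 not counted).
Of those, in Section Blue: #2, #5, #14 → 3.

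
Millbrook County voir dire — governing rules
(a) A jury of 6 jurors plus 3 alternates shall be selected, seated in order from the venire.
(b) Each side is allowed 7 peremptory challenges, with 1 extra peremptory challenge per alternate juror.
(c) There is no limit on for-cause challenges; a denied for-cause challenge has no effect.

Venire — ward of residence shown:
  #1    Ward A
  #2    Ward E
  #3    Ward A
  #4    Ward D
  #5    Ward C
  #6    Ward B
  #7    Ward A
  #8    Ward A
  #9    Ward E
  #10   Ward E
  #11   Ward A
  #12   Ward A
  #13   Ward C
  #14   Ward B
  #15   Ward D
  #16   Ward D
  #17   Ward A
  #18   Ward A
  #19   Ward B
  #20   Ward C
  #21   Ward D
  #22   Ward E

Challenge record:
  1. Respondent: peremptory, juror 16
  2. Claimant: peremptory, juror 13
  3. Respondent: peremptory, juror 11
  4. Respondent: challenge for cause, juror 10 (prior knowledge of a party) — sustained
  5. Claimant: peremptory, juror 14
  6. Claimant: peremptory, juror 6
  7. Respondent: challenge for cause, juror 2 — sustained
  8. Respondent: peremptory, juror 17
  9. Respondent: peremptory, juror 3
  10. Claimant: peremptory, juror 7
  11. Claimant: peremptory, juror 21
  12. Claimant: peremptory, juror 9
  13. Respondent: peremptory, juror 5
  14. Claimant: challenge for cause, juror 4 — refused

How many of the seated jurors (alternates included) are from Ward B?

Removed: #2, #3, #5, #6, #7, #9, #10, #11, #13, #14, #16, #17, #21.
Seated (9 incl. alternates): #1, #4, #8, #12, #15, #18, #19, #20, #22.
Of those, in Ward B: #19 → 1.

1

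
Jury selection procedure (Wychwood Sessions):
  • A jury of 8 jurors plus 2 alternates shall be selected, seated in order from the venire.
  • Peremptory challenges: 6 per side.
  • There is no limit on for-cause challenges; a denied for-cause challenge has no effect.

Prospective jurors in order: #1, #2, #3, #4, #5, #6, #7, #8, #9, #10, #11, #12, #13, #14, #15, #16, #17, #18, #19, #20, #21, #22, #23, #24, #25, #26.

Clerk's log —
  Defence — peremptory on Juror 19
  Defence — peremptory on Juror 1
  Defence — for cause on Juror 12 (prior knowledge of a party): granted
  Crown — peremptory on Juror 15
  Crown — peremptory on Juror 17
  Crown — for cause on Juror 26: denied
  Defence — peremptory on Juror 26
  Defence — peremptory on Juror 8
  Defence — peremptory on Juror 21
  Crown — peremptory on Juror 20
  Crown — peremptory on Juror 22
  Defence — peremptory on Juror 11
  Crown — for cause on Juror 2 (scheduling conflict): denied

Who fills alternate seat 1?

Removed: #1, #8, #11, #12, #15, #17, #19, #20, #21, #22, #26. (#2 stays — for-cause denied.)
Seating in order: seats 1–8 → #2, #3, #4, #5, #6, #7, #9, #10; alternates → #13, #14.
So alternate 1 is #13.

13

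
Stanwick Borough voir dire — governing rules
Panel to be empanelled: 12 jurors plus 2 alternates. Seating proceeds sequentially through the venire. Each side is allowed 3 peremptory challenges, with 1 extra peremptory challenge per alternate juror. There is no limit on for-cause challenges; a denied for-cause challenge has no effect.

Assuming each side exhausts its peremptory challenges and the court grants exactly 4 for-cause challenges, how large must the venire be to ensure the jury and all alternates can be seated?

Seats to fill: 12 + 2 alternates = 14.
Peremptories: 3 + 1×2 = 5 per side × 2 sides = 10.
For-cause removals: 4.
Minimum venire: 14 + 10 + 4 = 28.

28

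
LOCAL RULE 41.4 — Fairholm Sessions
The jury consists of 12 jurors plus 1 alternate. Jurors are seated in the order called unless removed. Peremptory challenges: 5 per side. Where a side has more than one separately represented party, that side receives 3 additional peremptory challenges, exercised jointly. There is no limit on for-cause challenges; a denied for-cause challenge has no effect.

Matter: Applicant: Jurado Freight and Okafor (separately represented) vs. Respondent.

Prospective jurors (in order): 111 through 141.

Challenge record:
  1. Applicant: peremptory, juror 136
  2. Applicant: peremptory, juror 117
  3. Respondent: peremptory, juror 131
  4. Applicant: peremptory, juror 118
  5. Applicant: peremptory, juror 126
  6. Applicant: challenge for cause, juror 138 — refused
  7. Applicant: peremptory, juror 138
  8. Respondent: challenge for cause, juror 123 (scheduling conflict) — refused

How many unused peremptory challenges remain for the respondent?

Respondent allotment: 5.
Respondent peremptories used: #131 — 1 (the for-cause on #123 doesn't count).
Remaining: 5 − 1 = 4.

4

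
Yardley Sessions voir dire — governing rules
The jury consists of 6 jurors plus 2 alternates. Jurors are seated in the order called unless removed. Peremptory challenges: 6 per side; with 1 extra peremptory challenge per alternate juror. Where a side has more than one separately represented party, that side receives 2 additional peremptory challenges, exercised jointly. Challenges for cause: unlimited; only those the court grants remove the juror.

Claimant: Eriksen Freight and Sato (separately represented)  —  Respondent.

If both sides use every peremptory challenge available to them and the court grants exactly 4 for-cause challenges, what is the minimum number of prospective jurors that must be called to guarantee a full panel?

Seats to fill: 6 + 2 alternates = 8.
Peremptories — Claimant: 6 + 1×2 + 2 = 10; Respondent: 6 + 1×2 = 8; total 18.
For-cause removals: 4.
Minimum venire: 8 + 18 + 4 = 30.

30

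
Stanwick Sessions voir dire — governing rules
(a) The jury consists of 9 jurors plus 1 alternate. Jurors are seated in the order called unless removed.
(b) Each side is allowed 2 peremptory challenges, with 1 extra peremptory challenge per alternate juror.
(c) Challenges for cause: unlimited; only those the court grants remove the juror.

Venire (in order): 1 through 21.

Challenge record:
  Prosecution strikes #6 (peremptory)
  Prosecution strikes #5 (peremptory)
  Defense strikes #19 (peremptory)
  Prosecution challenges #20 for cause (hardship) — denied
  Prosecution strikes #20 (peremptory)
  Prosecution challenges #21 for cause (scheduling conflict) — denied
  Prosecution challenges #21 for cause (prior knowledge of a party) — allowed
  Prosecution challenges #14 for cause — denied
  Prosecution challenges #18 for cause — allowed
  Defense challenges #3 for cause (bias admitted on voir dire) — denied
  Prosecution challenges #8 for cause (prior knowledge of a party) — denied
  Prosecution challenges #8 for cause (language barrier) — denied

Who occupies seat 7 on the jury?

Removed: #5, #6, #18, #19, #20, #21. (#3, #8, #14 stay — for-cause denied.)
Seating in order: seats 1–9 → #1, #2, #3, #4, #7, #8, #9, #10, #11; alternates → #12.
So seat 7 is #9.

9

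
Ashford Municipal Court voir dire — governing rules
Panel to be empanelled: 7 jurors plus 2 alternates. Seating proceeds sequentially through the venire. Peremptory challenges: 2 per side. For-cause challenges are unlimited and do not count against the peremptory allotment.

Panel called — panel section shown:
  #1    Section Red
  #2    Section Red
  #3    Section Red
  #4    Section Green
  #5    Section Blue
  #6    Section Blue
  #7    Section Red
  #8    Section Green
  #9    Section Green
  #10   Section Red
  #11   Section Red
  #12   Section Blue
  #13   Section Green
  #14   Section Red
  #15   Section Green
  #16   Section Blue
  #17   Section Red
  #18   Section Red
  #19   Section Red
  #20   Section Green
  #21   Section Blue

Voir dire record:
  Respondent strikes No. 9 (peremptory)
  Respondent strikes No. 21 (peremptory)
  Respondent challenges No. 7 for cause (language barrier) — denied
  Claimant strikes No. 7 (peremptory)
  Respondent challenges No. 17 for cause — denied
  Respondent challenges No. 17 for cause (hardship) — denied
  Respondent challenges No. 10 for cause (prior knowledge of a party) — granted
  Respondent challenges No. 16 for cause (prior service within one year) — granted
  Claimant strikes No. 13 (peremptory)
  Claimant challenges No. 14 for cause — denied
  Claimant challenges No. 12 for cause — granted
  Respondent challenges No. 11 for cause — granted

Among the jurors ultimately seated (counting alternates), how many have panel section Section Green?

Removed: #7, #9, #10, #11, #12, #13, #16, #21.
Seated (9 incl. alternates): #1, #2, #3, #4, #5, #6, #8, #14, #15.
Of those, in Section Green: #4, #8, #15 → 3.

3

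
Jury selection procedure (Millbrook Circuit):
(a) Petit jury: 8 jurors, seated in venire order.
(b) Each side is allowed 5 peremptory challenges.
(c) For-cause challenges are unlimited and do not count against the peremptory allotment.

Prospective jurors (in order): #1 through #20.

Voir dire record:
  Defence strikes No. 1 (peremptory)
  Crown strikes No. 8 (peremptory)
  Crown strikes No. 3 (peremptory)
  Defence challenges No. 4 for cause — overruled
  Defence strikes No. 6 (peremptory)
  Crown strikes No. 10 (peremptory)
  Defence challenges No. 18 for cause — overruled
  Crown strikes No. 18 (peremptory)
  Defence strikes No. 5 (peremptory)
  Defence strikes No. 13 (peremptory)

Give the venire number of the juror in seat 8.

15

Removed: #1, #3, #5, #6, #8, #10, #13, #18. (#4 stays — for-cause denied.)
Seating in order: seats 1–8 → #2, #4, #7, #9, #11, #12, #14, #15.
So seat 8 is #15.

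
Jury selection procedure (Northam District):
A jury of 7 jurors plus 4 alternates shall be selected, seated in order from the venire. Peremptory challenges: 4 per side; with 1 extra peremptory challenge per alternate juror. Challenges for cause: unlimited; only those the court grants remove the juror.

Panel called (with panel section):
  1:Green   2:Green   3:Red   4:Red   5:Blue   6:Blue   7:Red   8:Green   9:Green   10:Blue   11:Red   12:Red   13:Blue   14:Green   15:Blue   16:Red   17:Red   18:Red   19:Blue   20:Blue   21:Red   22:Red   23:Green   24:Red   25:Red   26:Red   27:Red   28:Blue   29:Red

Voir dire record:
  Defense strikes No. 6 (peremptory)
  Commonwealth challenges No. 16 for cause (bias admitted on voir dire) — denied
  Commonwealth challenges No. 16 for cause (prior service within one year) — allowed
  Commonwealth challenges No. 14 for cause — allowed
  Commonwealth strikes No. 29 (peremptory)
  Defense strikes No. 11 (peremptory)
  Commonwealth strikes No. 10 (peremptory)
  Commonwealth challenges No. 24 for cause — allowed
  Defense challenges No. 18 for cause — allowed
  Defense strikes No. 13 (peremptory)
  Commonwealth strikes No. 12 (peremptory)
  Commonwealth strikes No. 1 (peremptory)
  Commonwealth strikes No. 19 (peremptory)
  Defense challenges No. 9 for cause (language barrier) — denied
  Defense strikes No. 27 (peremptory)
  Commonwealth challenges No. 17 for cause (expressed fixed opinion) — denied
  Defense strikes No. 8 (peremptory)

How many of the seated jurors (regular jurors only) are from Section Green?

Removed: #1, #6, #8, #10, #11, #12, #13, #14, #16, #18, #19, #24, #27, #29.
Seated jurors 1–7: #2, #3, #4, #5, #7, #9, #15 (alternates #17, #20, #21, #22 not counted).
Of those, in Section Green: #2, #9 → 2.

2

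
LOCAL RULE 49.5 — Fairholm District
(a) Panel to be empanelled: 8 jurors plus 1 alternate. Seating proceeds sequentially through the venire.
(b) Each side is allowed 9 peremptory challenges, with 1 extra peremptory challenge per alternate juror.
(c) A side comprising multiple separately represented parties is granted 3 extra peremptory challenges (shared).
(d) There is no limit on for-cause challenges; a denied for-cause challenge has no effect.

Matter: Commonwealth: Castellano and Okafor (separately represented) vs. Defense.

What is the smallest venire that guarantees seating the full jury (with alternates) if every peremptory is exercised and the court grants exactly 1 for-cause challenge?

33

Seats to fill: 8 + 1 alternates = 9.
Peremptories — Commonwealth: 9 + 1×1 + 3 = 13; Defense: 9 + 1×1 = 10; total 23.
For-cause removals: 1.
Minimum venire: 9 + 23 + 1 = 33.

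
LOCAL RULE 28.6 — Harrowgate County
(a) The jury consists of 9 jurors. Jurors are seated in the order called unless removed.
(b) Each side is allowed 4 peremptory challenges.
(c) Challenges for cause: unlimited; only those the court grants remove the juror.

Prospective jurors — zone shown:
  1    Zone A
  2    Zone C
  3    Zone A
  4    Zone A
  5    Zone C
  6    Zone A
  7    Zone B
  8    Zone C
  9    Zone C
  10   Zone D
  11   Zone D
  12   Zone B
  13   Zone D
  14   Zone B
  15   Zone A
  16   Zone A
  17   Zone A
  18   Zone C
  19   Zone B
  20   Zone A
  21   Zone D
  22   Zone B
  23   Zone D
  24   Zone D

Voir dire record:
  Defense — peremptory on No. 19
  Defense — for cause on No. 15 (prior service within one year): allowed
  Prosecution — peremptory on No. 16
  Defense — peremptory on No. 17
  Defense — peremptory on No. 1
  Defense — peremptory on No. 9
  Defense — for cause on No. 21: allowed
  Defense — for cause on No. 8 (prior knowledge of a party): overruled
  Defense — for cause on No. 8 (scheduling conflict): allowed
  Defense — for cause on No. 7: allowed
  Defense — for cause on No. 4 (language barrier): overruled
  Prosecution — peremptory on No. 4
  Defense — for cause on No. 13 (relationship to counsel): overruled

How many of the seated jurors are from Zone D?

Removed: #1, #4, #7, #8, #9, #15, #16, #17, #19, #21.
Seated jurors 1–9: #2, #3, #5, #6, #10, #11, #12, #13, #14.
Of those, in Zone D: #10, #11, #13 → 3.

3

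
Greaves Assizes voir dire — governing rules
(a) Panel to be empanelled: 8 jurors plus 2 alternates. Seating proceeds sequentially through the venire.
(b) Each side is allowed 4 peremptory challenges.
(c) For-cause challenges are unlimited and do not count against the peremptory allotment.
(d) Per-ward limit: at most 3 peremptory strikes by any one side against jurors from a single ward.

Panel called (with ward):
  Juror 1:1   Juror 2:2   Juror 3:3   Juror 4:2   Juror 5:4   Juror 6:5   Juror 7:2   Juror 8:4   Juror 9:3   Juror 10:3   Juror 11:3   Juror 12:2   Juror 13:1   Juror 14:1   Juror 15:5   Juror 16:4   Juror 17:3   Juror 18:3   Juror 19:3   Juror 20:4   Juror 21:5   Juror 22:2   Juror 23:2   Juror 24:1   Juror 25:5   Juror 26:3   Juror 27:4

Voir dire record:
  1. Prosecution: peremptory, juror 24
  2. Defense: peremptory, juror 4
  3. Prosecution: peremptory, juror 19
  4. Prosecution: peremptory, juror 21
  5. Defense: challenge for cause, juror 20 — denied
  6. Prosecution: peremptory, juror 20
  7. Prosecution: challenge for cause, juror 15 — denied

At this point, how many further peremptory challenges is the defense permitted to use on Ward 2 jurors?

2

Defense peremptories so far: #4 — 1 of 4 used, 3 left overall.
Against Ward 2: #4 — 1 used; per-ward cap 3 leaves 2.
Binding limit: min(3, 2) = 2.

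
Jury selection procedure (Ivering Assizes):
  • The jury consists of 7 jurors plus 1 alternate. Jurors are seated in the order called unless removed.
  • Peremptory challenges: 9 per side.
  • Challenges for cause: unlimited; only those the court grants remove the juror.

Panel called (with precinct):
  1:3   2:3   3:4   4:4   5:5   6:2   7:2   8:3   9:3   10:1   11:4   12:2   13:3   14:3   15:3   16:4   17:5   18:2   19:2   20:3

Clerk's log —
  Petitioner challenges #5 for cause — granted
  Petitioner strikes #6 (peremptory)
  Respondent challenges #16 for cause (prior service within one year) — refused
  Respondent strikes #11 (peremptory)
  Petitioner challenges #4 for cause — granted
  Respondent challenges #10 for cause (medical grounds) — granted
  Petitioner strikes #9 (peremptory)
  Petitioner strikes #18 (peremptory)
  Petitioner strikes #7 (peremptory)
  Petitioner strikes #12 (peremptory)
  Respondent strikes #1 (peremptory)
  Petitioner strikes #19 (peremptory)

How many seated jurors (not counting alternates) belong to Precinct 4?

Removed: #1, #4, #5, #6, #7, #9, #10, #11, #12, #18, #19.
Seated jurors 1–7: #2, #3, #8, #13, #14, #15, #16 (alternates #17 not counted).
Of those, in Precinct 4: #3, #16 → 2.

2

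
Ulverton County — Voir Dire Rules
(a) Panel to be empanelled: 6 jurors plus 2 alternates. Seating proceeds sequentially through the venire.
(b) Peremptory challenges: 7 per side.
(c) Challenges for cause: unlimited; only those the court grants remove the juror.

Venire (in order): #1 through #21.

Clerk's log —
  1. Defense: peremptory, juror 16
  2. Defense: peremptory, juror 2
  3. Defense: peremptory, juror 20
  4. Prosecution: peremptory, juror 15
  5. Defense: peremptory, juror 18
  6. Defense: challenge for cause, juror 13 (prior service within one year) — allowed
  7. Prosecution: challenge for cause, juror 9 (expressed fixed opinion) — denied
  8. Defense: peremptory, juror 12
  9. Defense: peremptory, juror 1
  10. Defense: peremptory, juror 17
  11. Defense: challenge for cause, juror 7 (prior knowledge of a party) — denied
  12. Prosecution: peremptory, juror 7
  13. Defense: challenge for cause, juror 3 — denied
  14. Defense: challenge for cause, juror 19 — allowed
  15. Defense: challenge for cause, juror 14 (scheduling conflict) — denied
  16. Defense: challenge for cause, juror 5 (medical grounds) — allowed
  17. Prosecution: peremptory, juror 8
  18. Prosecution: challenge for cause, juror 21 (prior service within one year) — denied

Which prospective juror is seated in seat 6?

Removed: #1, #2, #5, #7, #8, #12, #13, #15, #16, #17, #18, #19, #20. (#3, #9, #14, #21 stay — for-cause denied.)
Seating in order: seats 1–6 → #3, #4, #6, #9, #10, #11; alternates → #14, #21.
So seat 6 is #11.

11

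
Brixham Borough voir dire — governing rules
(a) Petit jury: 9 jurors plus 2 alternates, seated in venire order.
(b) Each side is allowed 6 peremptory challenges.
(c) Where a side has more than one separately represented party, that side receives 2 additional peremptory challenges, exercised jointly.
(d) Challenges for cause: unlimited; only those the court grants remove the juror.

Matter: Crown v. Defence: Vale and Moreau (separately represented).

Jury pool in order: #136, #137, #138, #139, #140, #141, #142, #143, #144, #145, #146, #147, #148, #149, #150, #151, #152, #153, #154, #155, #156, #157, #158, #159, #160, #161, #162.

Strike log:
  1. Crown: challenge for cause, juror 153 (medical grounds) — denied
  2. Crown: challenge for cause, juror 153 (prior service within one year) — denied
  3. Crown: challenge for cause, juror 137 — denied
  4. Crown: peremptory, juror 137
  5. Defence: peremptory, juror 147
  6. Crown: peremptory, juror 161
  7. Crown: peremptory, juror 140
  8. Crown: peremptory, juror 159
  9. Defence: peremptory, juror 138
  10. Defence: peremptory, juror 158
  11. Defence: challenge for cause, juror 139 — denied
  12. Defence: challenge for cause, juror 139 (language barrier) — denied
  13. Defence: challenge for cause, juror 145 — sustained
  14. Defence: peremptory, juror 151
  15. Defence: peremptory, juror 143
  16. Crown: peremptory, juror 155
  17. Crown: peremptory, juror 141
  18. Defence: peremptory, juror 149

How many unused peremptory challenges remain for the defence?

Defence allotment: 6 base + 2 multi-party = 8.
Defence peremptories used: #147, #138, #158, #151, #143, #149 — 6 (for-cause on #139, #139, #145 don't count).
Remaining: 8 − 6 = 2.

2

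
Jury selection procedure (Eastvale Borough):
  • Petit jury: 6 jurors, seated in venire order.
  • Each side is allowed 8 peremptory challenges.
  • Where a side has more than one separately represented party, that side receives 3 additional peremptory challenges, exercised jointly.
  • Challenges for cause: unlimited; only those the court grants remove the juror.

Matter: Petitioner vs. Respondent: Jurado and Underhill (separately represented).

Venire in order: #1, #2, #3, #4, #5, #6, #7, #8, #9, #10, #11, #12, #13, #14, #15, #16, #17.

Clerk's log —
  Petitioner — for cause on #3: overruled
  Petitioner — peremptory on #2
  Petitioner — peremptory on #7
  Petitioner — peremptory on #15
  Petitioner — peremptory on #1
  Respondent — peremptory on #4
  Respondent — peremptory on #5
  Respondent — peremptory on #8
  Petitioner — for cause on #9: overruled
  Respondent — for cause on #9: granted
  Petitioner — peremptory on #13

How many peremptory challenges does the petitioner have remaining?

Petitioner allotment: 8.
Petitioner peremptories used: #2, #7, #15, #1, #13 — 5 (for-cause on #3, #9 don't count).
Remaining: 8 − 5 = 3.

3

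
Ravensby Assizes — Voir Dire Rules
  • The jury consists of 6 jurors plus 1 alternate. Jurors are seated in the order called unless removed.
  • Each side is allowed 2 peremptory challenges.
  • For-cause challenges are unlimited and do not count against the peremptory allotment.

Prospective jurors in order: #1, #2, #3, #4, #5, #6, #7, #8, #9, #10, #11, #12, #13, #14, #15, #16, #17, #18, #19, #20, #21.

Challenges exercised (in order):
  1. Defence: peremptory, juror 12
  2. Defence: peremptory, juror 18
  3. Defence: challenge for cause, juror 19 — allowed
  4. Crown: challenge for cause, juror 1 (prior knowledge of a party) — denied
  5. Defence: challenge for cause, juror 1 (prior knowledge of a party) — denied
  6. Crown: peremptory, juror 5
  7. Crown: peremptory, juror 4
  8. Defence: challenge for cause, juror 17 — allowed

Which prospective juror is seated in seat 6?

Removed: #4, #5, #12, #17, #18, #19. (#1 stays — for-cause denied.)
Filling seats in venire order through position 6: #1, #2, #3, #6, #7, #8.
So seat 6 is #8.

8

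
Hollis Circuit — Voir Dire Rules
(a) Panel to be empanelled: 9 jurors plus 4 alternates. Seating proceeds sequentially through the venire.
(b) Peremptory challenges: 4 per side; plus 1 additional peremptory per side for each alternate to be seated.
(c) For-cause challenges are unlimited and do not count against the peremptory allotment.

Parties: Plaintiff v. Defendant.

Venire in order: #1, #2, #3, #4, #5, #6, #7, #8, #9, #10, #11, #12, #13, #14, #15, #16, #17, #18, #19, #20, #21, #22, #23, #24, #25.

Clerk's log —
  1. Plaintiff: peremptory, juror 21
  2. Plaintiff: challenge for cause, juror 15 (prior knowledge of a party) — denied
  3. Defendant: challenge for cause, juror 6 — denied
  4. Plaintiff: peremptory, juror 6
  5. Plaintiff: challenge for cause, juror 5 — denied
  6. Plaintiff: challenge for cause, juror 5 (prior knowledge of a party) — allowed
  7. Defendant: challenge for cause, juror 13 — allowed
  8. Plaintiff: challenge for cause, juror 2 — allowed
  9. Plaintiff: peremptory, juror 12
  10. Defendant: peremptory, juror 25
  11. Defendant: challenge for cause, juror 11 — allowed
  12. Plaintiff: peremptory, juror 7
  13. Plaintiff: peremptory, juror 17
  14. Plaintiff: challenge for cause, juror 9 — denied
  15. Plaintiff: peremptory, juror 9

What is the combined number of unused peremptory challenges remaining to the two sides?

9

Plaintiff allotment: 4 base + 1 × 4 alternates = 8. Defendant allotment: 4 base + 1 × 4 alternates = 8.
Plaintiff peremptories used: #21, #6, #12, #7, #17, #9 — 6 (for-cause on #15, #5, #5, #2, #9 don't count).
Defendant peremptories used: #25 — 1 (for-cause on #6, #13, #11 don't count).
Remaining: (8 − 6) + (8 − 1) = 9.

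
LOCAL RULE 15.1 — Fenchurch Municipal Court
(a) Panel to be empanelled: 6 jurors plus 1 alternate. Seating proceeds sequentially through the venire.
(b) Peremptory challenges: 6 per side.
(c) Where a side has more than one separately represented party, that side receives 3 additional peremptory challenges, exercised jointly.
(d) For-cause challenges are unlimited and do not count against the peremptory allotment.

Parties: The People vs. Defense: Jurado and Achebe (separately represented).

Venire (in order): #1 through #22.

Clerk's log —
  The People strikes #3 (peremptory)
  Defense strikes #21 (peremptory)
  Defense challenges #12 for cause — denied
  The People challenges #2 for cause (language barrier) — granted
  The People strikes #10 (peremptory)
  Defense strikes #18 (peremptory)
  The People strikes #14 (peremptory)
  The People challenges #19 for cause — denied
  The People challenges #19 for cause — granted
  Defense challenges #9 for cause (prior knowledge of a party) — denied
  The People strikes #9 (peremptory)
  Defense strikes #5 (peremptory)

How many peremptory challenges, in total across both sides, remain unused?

The People allotment: 6. Defense allotment: 6 base + 3 multi-party = 9.
The People peremptories used: #3, #10, #14, #9 — 4 (for-cause on #2, #19, #19 don't count).
Defense peremptories used: #21, #18, #5 — 3 (for-cause on #12, #9 don't count).
Remaining: (6 − 4) + (9 − 3) = 8.

8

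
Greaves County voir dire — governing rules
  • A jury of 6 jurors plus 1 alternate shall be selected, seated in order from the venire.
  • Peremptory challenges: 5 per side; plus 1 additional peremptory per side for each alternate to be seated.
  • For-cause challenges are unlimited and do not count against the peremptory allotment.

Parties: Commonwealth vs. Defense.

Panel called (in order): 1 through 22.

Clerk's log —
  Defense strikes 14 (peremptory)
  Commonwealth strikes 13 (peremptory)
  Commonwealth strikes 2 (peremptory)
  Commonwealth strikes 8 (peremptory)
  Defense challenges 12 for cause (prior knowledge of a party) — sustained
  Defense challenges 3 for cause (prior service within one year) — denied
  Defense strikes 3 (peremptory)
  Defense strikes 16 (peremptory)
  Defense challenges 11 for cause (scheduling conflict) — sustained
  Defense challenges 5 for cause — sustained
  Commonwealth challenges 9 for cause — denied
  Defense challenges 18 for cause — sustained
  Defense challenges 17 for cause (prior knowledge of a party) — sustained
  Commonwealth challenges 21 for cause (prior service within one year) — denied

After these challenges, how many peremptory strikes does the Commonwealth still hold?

3

Commonwealth allotment: 5 base + 1 × 1 alternate = 6.
Commonwealth peremptories used: #13, #2, #8 — 3 (for-cause on #9, #21 don't count).
Remaining: 6 − 3 = 3.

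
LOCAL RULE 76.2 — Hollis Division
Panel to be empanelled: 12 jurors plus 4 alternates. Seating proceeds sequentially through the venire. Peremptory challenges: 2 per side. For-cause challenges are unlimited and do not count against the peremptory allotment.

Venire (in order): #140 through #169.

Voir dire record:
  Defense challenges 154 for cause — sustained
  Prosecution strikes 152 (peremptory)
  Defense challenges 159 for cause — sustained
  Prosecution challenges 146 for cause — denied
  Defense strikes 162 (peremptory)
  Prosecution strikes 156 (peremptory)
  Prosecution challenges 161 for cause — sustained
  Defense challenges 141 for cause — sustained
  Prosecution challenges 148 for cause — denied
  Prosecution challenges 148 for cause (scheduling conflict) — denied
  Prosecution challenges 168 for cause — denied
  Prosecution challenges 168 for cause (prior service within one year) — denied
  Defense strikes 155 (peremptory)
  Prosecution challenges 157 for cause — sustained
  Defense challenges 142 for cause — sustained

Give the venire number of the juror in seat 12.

158

Removed: #141, #142, #152, #154, #155, #156, #157, #159, #161, #162. (#146, #148, #168 stay — for-cause denied.)
Seating in order: seats 1–12 → #140, #143, #144, #145, #146, #147, #148, #149, #150, #151, #153, #158; alternates → #160, #163, #164, #165.
So seat 12 is #158.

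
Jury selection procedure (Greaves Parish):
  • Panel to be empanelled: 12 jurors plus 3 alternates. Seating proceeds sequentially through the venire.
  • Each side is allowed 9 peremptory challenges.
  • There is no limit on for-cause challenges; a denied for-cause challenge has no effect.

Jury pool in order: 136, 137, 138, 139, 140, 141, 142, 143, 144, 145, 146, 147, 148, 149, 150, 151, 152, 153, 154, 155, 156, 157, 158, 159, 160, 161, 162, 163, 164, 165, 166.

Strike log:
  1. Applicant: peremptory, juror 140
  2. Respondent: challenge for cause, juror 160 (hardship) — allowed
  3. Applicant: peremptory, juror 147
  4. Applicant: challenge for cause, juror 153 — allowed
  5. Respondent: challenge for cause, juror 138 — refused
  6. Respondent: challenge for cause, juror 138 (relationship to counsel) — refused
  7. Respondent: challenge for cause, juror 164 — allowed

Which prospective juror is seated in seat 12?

Removed: #140, #147, #153, #160, #164. (#138 stays — for-cause denied.)
Seating in order: seats 1–12 → #136, #137, #138, #139, #141, #142, #143, #144, #145, #146, #148, #149; alternates → #150, #151, #152.
So seat 12 is #149.

149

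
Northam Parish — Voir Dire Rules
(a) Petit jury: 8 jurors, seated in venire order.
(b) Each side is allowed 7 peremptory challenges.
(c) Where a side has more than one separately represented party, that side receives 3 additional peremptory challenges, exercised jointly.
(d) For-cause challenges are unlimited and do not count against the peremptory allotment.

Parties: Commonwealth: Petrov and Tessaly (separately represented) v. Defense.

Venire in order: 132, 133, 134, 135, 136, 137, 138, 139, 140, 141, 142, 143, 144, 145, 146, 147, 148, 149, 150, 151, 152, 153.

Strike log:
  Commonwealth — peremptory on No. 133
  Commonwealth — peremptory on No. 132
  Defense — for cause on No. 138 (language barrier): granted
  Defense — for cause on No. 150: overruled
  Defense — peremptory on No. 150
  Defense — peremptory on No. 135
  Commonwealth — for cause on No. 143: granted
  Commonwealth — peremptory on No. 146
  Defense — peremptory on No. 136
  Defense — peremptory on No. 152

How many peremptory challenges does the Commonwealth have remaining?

7

Commonwealth allotment: 7 base + 3 multi-party = 10.
Commonwealth peremptories used: #133, #132, #146 — 3 (the for-cause on #143 doesn't count).
Remaining: 10 − 3 = 7.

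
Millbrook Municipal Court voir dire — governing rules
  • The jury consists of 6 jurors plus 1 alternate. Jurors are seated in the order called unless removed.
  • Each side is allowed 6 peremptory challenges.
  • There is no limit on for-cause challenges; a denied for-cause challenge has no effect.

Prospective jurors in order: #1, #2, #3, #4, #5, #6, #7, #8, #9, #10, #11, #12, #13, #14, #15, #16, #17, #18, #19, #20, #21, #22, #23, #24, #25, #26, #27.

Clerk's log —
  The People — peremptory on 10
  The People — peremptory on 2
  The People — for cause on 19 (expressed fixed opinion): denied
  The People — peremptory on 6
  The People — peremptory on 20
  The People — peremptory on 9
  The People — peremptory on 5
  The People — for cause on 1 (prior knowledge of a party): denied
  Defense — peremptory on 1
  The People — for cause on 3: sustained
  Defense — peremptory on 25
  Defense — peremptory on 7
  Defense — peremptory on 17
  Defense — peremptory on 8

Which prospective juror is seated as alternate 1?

Removed: #1, #2, #3, #5, #6, #7, #8, #9, #10, #17, #20, #25. (#19 stays — for-cause denied.)
Seating in order: seats 1–6 → #4, #11, #12, #13, #14, #15; alternates → #16.
So alternate 1 is #16.

16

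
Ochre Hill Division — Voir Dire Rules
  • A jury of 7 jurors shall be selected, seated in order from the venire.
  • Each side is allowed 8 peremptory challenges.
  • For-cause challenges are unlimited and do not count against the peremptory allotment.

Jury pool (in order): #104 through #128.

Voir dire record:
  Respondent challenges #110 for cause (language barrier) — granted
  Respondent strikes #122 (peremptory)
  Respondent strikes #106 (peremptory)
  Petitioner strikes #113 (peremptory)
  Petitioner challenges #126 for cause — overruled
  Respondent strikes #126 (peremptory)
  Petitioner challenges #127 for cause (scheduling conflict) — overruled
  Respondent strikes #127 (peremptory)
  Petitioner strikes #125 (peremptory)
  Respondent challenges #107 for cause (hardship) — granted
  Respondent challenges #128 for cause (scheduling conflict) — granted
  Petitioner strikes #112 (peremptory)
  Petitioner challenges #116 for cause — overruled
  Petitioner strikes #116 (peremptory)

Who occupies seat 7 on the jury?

Removed: #106, #107, #110, #112, #113, #116, #122, #125, #126, #127, #128.
Filling seats in venire order through position 7: #104, #105, #108, #109, #111, #114, #115.
So seat 7 is #115.

115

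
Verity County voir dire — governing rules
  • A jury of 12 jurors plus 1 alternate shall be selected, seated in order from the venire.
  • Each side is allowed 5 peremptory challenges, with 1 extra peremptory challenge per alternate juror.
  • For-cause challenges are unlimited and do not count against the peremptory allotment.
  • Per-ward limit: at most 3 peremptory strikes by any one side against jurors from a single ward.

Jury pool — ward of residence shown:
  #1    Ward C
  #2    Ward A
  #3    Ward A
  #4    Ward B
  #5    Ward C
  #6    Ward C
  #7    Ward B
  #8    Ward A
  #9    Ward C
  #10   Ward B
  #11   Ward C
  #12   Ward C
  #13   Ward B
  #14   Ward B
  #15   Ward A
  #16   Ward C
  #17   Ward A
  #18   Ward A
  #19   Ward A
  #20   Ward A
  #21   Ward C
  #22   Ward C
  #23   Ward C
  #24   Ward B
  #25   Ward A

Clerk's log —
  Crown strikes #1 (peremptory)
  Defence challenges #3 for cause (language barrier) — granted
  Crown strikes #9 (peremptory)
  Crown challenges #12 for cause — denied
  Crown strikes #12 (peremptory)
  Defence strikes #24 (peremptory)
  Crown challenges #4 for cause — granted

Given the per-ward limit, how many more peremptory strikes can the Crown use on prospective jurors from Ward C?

Crown peremptories so far: #1, #9, #12 — 3 of 6 used, 3 left overall.
Against Ward C: #1, #9, #12 — 3 used; per-ward cap 3 leaves 0.
Binding limit: min(3, 0) = 0.

0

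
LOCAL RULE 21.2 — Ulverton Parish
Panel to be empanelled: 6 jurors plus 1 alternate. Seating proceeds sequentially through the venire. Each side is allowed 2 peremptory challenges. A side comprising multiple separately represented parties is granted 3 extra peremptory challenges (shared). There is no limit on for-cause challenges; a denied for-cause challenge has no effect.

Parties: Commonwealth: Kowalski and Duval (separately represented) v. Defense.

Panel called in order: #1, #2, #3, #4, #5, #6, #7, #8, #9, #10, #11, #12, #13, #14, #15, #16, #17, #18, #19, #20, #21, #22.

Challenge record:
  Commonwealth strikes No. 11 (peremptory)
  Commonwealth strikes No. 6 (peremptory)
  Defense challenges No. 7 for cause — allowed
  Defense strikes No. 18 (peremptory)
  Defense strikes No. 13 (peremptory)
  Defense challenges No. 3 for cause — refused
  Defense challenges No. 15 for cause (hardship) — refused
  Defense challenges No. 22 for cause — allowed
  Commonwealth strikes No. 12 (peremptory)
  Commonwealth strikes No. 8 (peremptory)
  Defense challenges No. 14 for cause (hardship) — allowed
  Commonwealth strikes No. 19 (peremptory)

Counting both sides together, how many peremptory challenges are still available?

Commonwealth allotment: 2 base + 3 multi-party = 5. Defense allotment: 2.
Commonwealth peremptories used: #11, #6, #12, #8, #19 — 5.
Defense peremptories used: #18, #13 — 2 (for-cause on #7, #3, #15, #22, #14 don't count).
Remaining: (5 − 5) + (2 − 2) = 0.

0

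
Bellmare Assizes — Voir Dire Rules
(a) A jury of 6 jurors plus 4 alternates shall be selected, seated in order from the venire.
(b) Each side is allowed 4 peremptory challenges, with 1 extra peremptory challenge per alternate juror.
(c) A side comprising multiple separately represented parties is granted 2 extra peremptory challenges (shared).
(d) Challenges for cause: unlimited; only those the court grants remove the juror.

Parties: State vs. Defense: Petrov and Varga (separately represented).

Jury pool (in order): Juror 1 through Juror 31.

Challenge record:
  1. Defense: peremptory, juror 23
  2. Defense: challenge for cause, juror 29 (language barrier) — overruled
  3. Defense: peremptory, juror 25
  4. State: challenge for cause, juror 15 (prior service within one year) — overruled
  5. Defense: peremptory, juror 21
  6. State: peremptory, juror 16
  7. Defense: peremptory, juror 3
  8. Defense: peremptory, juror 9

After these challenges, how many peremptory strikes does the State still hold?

State allotment: 4 base + 1 × 4 alternates = 8.
State peremptories used: #16 — 1 (the for-cause on #15 doesn't count).
Remaining: 8 − 1 = 7.

7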